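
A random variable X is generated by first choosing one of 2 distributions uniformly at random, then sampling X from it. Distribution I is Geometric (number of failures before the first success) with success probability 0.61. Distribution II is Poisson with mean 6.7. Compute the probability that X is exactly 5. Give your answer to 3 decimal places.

0.072

Conditional on each component, P(X = 5): I: 0.00550368; II: 0.13849.
By total probability, P(X = 5) = 0.5·0.00550368 + 0.5·0.13849 = 0.071997.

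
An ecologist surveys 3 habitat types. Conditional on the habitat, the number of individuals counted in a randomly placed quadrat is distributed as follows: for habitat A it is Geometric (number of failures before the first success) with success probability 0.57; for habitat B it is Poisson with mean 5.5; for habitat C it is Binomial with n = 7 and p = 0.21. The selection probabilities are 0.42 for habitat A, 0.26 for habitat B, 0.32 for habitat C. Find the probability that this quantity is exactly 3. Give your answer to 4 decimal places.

Conditional on each habitat, P(X = 3): A: 0.045319; B: 0.113323; C: 0.126251.
By total probability, P(X = 3) = 0.42·0.045319 + 0.26·0.113323 + 0.32·0.126251 = 0.0888982.

0.0889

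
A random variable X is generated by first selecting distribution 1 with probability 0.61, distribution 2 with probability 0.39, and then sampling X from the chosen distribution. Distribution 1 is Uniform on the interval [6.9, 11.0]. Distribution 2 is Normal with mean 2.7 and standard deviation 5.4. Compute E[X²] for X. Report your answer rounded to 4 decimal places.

63.9325

For each component E[X²] = Var + (mean)², giving 1: 81.5033; 2: 36.45.
Overall E[X²] = 0.61·81.5033 + 0.39·36.45 = 63.9325.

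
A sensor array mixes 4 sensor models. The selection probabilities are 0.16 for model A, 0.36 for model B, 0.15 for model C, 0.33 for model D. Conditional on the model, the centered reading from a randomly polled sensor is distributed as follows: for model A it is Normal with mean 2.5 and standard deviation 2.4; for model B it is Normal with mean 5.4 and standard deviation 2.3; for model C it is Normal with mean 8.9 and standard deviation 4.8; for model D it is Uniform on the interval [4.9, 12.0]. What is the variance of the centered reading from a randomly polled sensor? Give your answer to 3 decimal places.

12.782

Per component, A: μ=2.5, E[X²]=12.01; B: μ=5.4, E[X²]=34.45; C: μ=8.9, E[X²]=102.25; D: μ=8.45, E[X²]=75.6033.
E[X] = 0.16·2.5 + 0.36·5.4 + 0.15·8.9 + 0.33·8.45 = 6.4675.
E[X²] = 0.16·12.01 + 0.36·34.45 + 0.15·102.25 + 0.33·75.6033 = 54.6102.
Var(X) = E[X²] − (E[X])² = 54.6102 − 41.8286 = 12.7816.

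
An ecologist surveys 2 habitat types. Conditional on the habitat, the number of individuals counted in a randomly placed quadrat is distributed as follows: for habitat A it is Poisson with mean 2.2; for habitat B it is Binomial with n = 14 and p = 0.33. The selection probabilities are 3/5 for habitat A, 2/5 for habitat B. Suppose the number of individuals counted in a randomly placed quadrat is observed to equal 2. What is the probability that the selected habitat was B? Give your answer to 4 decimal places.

Likelihoods P(X=2 | ·): A: 0.268144; B: 0.0810899.
Posterior ∝ prior × likelihood. Numerator for B: 0.4·0.0810899 = 0.032436.
Normalizing constant: 0.6·0.268144 + 0.4·0.0810899 = 0.193322.
P(B | observation) = 0.032436 / 0.193322 = 0.167782.

0.1678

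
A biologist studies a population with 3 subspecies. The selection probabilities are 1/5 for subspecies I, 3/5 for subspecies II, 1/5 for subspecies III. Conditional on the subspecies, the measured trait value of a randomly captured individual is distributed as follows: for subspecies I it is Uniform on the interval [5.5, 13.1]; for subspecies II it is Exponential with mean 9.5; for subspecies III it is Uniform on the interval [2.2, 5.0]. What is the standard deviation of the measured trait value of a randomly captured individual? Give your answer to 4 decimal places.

7.7926

Per component, I: μ=9.3, E[X²]=91.3033; II: μ=9.5, E[X²]=180.5; III: μ=3.6, E[X²]=13.6133.
E[X] = 0.2·9.3 + 0.6·9.5 + 0.2·3.6 = 8.28.
E[X²] = 0.2·91.3033 + 0.6·180.5 + 0.2·13.6133 = 129.283.
Var(X) = E[X²] − (E[X])² = 129.283 − 68.5584 = 60.7249.
SD(X) = √60.7249 = 7.79262.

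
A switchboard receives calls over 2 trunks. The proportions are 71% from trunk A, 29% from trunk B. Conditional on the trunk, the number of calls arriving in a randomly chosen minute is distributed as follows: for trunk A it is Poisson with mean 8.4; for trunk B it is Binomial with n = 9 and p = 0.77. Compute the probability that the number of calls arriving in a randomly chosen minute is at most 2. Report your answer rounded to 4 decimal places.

0.0074

Conditional on each trunk, P(X ≤ 2): A: 0.0100471; B: 0.00078281.
By total probability, P(X ≤ 2) = 0.71·0.0100471 + 0.29·0.00078281 = 0.00736044.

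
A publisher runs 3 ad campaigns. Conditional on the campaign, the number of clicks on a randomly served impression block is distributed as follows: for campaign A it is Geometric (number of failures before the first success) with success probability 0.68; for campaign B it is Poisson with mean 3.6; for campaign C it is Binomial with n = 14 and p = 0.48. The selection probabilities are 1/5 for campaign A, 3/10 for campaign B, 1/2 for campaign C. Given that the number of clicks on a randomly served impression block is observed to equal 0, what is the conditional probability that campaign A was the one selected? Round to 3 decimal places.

Likelihoods P(X=0 | ·): A: 0.68; B: 0.0273237; C: 0.000105693.
Posterior ∝ prior × likelihood. Numerator for A: 0.2·0.68 = 0.136.
Normalizing constant: 0.2·0.68 + 0.3·0.0273237 + 0.5·0.000105693 = 0.14425.
P(A | observation) = 0.136 / 0.14425 = 0.942808.

0.943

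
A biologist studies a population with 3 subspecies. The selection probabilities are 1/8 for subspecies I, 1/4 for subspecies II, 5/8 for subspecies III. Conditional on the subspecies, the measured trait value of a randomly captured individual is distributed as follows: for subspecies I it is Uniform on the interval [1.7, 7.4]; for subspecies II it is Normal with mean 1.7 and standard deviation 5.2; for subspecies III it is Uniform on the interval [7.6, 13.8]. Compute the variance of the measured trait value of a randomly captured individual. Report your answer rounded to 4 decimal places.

Per component, I: μ=4.55, E[X²]=23.41; II: μ=1.7, E[X²]=29.93; III: μ=10.7, E[X²]=117.693.
E[X] = 0.125·4.55 + 0.25·1.7 + 0.625·10.7 = 7.68125.
E[X²] = 0.125·23.41 + 0.25·29.93 + 0.625·117.693 = 83.9671.
Var(X) = E[X²] − (E[X])² = 83.9671 − 59.0016 = 24.9655.

24.9655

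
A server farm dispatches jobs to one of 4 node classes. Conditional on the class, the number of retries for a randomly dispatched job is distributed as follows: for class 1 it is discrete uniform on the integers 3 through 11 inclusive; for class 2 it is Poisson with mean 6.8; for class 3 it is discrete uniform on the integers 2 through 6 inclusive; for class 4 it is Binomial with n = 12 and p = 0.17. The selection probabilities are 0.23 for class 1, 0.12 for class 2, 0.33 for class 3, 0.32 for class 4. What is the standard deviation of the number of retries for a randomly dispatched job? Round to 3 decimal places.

Per component, 1: μ=7, E[X²]=55.6667; 2: μ=6.8, E[X²]=53.04; 3: μ=4, E[X²]=18; 4: μ=2.04, E[X²]=5.8548.
E[X] = 0.23·7 + 0.12·6.8 + 0.33·4 + 0.32·2.04 = 4.3988.
E[X²] = 0.23·55.6667 + 0.12·53.04 + 0.33·18 + 0.32·5.8548 = 26.9817.
Var(X) = E[X²] − (E[X])² = 26.9817 − 19.3494 = 7.63223.
SD(X) = √7.63223 = 2.76265.

2.763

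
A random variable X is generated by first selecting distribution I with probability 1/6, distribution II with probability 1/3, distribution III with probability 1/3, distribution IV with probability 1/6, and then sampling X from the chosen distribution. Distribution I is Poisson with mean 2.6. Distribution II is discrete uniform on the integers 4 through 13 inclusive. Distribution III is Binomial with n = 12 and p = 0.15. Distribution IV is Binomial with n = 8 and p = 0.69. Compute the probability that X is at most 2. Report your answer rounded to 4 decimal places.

0.3339

Conditional on each component, P(X ≤ 2): I: 0.51843; II: 0; III: 0.735818; IV: 0.0134351.
By total probability, P(X ≤ 2) = 0.166667·0.51843 + 0.333333·0 + 0.333333·0.735818 + 0.166667·0.0134351 = 0.333917.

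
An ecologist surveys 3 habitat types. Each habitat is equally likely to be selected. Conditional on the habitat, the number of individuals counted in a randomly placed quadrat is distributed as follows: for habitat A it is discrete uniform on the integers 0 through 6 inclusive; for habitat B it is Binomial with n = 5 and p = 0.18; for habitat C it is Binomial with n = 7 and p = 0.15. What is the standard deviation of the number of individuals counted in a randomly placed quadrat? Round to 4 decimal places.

Per component, A: μ=3, E[X²]=13; B: μ=0.9, E[X²]=1.548; C: μ=1.05, E[X²]=1.995.
E[X] = 0.333333·3 + 0.333333·0.9 + 0.333333·1.05 = 1.65.
E[X²] = 0.333333·13 + 0.333333·1.548 + 0.333333·1.995 = 5.51433.
Var(X) = E[X²] − (E[X])² = 5.51433 − 2.7225 = 2.79183.
SD(X) = √2.79183 = 1.67088.

1.6709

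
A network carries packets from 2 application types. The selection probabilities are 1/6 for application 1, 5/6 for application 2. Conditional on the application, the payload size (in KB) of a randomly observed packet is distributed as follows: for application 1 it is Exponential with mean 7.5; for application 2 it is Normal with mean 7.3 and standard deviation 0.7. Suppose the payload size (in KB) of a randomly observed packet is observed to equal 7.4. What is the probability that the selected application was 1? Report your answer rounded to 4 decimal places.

Likelihoods f(7.4 | ·): 1: 0.049709; 2: 0.564132.
Posterior ∝ prior × likelihood. Numerator for 1: 0.166667·0.049709 = 0.00828483.
Normalizing constant: 0.166667·0.049709 + 0.833333·0.564132 = 0.478395.
P(1 | observation) = 0.00828483 / 0.478395 = 0.017318.

0.0173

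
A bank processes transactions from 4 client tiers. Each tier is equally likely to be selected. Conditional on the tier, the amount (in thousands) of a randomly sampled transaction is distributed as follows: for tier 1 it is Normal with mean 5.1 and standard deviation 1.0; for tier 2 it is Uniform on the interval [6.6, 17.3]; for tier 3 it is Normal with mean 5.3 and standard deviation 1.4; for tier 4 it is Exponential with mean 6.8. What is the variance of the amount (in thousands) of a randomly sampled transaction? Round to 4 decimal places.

Per component, 1: μ=5.1, E[X²]=27.01; 2: μ=11.95, E[X²]=152.343; 3: μ=5.3, E[X²]=30.05; 4: μ=6.8, E[X²]=92.48.
E[X] = 0.25·5.1 + 0.25·11.95 + 0.25·5.3 + 0.25·6.8 = 7.2875.
E[X²] = 0.25·27.01 + 0.25·152.343 + 0.25·30.05 + 0.25·92.48 = 75.4708.
Var(X) = E[X²] − (E[X])² = 75.4708 − 53.1077 = 22.3632.

22.3632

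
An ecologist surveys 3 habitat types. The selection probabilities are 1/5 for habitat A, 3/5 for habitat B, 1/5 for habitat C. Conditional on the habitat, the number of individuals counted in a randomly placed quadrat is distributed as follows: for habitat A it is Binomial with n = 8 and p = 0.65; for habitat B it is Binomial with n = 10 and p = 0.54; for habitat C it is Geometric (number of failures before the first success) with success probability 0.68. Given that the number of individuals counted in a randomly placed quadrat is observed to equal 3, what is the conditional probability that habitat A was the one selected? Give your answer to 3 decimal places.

0.231

Likelihoods P(X=3 | ·): A: 0.0807734; B: 0.0823507; C: 0.0222822.
Posterior ∝ prior × likelihood. Numerator for A: 0.2·0.0807734 = 0.0161547.
Normalizing constant: 0.2·0.0807734 + 0.6·0.0823507 + 0.2·0.0222822 = 0.0700216.
P(A | observation) = 0.0161547 / 0.0700216 = 0.23071.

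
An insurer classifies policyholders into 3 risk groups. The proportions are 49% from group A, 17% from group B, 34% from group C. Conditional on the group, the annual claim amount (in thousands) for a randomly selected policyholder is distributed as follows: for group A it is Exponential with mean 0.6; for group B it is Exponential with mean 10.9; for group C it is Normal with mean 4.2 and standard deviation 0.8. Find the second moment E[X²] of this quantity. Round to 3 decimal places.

For each component E[X²] = Var + (mean)², giving A: 0.72; B: 237.62; C: 18.28.
Overall E[X²] = 0.49·0.72 + 0.17·237.62 + 0.34·18.28 = 46.9634.

46.963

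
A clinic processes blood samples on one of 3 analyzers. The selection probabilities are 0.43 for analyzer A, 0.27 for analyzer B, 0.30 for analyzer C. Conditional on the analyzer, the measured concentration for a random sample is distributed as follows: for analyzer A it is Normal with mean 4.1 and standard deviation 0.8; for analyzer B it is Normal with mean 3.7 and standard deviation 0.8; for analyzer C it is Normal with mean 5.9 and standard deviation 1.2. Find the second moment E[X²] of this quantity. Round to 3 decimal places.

For each component E[X²] = Var + (mean)², giving A: 17.45; B: 14.33; C: 36.25.
Overall E[X²] = 0.43·17.45 + 0.27·14.33 + 0.3·36.25 = 22.2476.

22.248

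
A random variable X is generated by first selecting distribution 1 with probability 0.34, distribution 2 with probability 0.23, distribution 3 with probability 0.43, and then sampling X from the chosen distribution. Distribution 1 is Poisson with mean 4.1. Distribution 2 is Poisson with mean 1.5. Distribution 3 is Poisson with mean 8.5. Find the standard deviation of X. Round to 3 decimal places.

3.688

Per component, 1: μ=4.1, E[X²]=20.91; 2: μ=1.5, E[X²]=3.75; 3: μ=8.5, E[X²]=80.75.
E[X] = 0.34·4.1 + 0.23·1.5 + 0.43·8.5 = 5.394.
E[X²] = 0.34·20.91 + 0.23·3.75 + 0.43·80.75 = 42.6944.
Var(X) = E[X²] − (E[X])² = 42.6944 − 29.0952 = 13.5992.
SD(X) = √13.5992 = 3.6877.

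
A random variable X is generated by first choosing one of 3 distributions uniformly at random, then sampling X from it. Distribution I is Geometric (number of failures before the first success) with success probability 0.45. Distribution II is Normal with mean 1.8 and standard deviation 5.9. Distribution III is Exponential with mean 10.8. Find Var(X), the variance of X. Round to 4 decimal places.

70.6184

Per component, I: μ=1.22222, E[X²]=4.20988; II: μ=1.8, E[X²]=38.05; III: μ=10.8, E[X²]=233.28.
E[X] = 0.333333·1.22222 + 0.333333·1.8 + 0.333333·10.8 = 4.60741.
E[X²] = 0.333333·4.20988 + 0.333333·38.05 + 0.333333·233.28 = 91.8466.
Var(X) = E[X²] − (E[X])² = 91.8466 − 21.2282 = 70.6184.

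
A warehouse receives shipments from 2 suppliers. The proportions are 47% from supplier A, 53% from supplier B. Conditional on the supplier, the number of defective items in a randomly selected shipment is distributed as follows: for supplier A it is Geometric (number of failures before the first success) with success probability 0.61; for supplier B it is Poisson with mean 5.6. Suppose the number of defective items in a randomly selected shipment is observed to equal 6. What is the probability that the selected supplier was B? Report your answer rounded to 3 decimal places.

0.988

Likelihoods P(X=6 | ·): A: 0.00214643; B: 0.158397.
Posterior ∝ prior × likelihood. Numerator for B: 0.53·0.158397 = 0.0839503.
Normalizing constant: 0.47·0.00214643 + 0.53·0.158397 = 0.0849592.
P(B | observation) = 0.0839503 / 0.0849592 = 0.988126.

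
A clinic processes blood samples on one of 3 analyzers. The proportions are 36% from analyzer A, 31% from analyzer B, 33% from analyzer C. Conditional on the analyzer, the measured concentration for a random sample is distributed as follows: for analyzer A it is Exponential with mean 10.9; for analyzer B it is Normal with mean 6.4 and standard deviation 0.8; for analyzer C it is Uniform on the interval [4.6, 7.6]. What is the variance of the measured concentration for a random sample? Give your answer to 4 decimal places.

48.2238

Per component, A: μ=10.9, E[X²]=237.62; B: μ=6.4, E[X²]=41.6; C: μ=6.1, E[X²]=37.96.
E[X] = 0.36·10.9 + 0.31·6.4 + 0.33·6.1 = 7.921.
E[X²] = 0.36·237.62 + 0.31·41.6 + 0.33·37.96 = 110.966.
Var(X) = E[X²] − (E[X])² = 110.966 − 62.7422 = 48.2238.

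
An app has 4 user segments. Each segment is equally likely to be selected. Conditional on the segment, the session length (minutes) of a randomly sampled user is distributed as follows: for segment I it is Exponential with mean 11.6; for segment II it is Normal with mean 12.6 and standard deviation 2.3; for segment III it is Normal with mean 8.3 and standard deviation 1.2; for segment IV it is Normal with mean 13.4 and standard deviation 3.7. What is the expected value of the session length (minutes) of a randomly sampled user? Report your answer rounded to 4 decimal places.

Component means — I: 11.6; II: 12.6; III: 8.3; IV: 13.4.
E[X] = 0.25·11.6 + 0.25·12.6 + 0.25·8.3 + 0.25·13.4 = 11.475.

11.4750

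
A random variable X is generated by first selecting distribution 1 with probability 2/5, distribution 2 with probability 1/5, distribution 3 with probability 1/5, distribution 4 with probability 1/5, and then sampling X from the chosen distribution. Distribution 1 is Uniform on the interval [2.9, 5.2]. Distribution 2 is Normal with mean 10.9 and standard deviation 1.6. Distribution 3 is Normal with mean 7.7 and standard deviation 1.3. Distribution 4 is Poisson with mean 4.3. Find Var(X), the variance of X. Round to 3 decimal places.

Per component, 1: μ=4.05, E[X²]=16.8433; 2: μ=10.9, E[X²]=121.37; 3: μ=7.7, E[X²]=60.98; 4: μ=4.3, E[X²]=22.79.
E[X] = 0.4·4.05 + 0.2·10.9 + 0.2·7.7 + 0.2·4.3 = 6.2.
E[X²] = 0.4·16.8433 + 0.2·121.37 + 0.2·60.98 + 0.2·22.79 = 47.7653.
Var(X) = E[X²] − (E[X])² = 47.7653 − 38.44 = 9.32533.

9.325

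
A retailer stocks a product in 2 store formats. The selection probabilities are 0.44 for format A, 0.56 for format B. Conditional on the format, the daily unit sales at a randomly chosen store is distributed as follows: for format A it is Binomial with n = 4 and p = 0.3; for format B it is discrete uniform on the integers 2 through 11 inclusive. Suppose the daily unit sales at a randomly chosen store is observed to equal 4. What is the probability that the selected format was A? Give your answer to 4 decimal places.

Likelihoods P(X=4 | ·): A: 0.0081; B: 0.1.
Posterior ∝ prior × likelihood. Numerator for A: 0.44·0.0081 = 0.003564.
Normalizing constant: 0.44·0.0081 + 0.56·0.1 = 0.059564.
P(A | observation) = 0.003564 / 0.059564 = 0.0598348.

0.0598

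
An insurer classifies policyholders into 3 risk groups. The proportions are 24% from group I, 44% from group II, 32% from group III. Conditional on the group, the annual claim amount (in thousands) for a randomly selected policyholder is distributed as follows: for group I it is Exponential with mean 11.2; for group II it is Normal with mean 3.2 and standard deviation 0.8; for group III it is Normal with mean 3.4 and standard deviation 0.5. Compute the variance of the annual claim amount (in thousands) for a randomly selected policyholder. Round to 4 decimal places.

41.9037

Per component, I: μ=11.2, E[X²]=250.88; II: μ=3.2, E[X²]=10.88; III: μ=3.4, E[X²]=11.81.
E[X] = 0.24·11.2 + 0.44·3.2 + 0.32·3.4 = 5.184.
E[X²] = 0.24·250.88 + 0.44·10.88 + 0.32·11.81 = 68.7776.
Var(X) = E[X²] − (E[X])² = 68.7776 − 26.8739 = 41.9037.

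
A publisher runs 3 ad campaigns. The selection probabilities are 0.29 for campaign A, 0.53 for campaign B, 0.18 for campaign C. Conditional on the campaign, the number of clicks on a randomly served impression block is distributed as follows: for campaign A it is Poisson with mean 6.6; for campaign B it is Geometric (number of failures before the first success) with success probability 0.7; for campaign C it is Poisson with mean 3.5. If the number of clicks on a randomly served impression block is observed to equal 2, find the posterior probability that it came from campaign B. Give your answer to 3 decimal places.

Likelihoods P(X=2 | ·): A: 0.0296288; B: 0.063; C: 0.184959.
Posterior ∝ prior × likelihood. Numerator for B: 0.53·0.063 = 0.03339.
Normalizing constant: 0.29·0.0296288 + 0.53·0.063 + 0.18·0.184959 = 0.075275.
P(B | observation) = 0.03339 / 0.075275 = 0.443574.

0.444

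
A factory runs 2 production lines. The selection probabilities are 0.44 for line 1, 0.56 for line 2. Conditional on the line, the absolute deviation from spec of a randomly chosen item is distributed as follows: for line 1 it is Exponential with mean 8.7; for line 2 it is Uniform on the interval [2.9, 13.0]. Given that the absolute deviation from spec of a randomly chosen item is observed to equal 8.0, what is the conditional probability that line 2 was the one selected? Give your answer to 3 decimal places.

Likelihoods f(8.0 | ·): 1: 0.0458279; 2: 0.0990099.
Posterior ∝ prior × likelihood. Numerator for 2: 0.56·0.0990099 = 0.0554455.
Normalizing constant: 0.44·0.0458279 + 0.56·0.0990099 = 0.0756098.
P(2 | observation) = 0.0554455 / 0.0756098 = 0.733312.

0.733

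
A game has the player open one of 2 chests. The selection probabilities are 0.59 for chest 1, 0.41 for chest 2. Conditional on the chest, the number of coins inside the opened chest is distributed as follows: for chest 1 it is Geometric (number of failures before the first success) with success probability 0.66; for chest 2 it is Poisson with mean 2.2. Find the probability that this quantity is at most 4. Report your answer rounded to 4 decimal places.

Conditional on each chest, P(X ≤ 4): 1: 0.995456; 2: 0.927504.
By total probability, P(X ≤ 4) = 0.59·0.995456 + 0.41·0.927504 = 0.967596.

0.9676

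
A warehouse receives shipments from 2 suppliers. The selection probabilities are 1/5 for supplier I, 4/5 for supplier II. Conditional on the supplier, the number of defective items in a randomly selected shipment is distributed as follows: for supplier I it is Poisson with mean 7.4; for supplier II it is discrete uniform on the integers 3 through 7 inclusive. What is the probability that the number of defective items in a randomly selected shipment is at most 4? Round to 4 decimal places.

0.3479

Conditional on each supplier, P(X ≤ 4): I: 0.139525; II: 0.4.
By total probability, P(X ≤ 4) = 0.2·0.139525 + 0.8·0.4 = 0.347905.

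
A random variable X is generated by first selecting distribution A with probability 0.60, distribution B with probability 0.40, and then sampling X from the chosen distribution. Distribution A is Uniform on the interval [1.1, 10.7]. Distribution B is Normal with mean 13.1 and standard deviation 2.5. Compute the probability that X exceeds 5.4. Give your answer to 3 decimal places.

Conditional on each component, P(X > 5.4): A: 0.552083; B: 0.998965.
By total probability, P(X > 5.4) = 0.6·0.552083 + 0.4·0.998965 = 0.730836.

0.731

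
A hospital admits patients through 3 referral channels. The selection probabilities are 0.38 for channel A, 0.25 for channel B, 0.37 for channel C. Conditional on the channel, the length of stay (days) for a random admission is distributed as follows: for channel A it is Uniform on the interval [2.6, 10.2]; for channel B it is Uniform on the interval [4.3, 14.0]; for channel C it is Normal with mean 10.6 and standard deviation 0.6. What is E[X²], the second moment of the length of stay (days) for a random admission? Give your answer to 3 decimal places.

For each component E[X²] = Var + (mean)², giving A: 45.7733; B: 91.5633; C: 112.72.
Overall E[X²] = 0.38·45.7733 + 0.25·91.5633 + 0.37·112.72 = 81.9911.

81.991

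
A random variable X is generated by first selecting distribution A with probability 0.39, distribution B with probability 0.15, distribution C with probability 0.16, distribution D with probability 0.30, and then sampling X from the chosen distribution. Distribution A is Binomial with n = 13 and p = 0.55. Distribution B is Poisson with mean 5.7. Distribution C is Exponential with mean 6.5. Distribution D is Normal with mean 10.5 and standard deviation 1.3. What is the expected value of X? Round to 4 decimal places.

7.8335

Component means — A: 7.15; B: 5.7; C: 6.5; D: 10.5.
E[X] = 0.39·7.15 + 0.15·5.7 + 0.16·6.5 + 0.3·10.5 = 7.8335.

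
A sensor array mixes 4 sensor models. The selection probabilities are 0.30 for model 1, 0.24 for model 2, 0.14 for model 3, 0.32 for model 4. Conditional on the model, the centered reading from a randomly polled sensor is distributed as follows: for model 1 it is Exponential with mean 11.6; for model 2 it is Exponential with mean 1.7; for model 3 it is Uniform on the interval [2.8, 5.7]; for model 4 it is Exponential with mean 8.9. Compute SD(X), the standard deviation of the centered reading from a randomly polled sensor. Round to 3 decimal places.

Per component, 1: μ=11.6, E[X²]=269.12; 2: μ=1.7, E[X²]=5.78; 3: μ=4.25, E[X²]=18.7633; 4: μ=8.9, E[X²]=158.42.
E[X] = 0.3·11.6 + 0.24·1.7 + 0.14·4.25 + 0.32·8.9 = 7.331.
E[X²] = 0.3·269.12 + 0.24·5.78 + 0.14·18.7633 + 0.32·158.42 = 135.444.
Var(X) = E[X²] − (E[X])² = 135.444 − 53.7436 = 81.7009.
SD(X) = √81.7009 = 9.03886.

9.039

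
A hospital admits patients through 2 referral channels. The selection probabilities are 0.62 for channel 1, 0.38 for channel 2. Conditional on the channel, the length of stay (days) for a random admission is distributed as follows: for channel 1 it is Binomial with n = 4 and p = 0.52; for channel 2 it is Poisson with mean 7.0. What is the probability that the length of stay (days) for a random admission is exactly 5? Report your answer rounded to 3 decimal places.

Conditional on each channel, P(X = 5): 1: 0; 2: 0.127717.
By total probability, P(X = 5) = 0.62·0 + 0.38·0.127717 = 0.0485323.

0.049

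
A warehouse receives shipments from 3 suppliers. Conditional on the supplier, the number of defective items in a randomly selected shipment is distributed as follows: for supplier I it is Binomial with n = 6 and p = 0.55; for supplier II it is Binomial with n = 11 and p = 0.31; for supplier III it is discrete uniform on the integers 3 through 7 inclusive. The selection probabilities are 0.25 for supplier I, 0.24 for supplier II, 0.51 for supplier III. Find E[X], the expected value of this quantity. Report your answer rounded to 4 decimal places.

4.1934

Component means — I: 3.3; II: 3.41; III: 5.
E[X] = 0.25·3.3 + 0.24·3.41 + 0.51·5 = 4.1934.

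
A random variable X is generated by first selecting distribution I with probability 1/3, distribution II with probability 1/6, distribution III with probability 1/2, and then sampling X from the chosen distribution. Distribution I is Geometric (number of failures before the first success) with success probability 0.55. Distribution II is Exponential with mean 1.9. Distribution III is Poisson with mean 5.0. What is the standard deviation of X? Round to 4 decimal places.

Per component, I: μ=0.818182, E[X²]=2.15702; II: μ=1.9, E[X²]=7.22; III: μ=5, E[X²]=30.
E[X] = 0.333333·0.818182 + 0.166667·1.9 + 0.5·5 = 3.08939.
E[X²] = 0.333333·2.15702 + 0.166667·7.22 + 0.5·30 = 16.9223.
Var(X) = E[X²] − (E[X])² = 16.9223 − 9.54435 = 7.37799.
SD(X) = √7.37799 = 2.71624.

2.7162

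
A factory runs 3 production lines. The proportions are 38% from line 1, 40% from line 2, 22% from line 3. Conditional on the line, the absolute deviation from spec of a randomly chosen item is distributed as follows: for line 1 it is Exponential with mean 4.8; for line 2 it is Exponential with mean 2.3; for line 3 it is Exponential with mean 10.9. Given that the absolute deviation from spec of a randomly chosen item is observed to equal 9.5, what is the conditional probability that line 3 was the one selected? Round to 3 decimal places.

0.381

Likelihoods f(9.5 | ·): 1: 0.0287884; 2: 0.00698952; 3: 0.038376.
Posterior ∝ prior × likelihood. Numerator for 3: 0.22·0.038376 = 0.00844273.
Normalizing constant: 0.38·0.0287884 + 0.4·0.00698952 + 0.22·0.038376 = 0.0221781.
P(3 | observation) = 0.00844273 / 0.0221781 = 0.380678.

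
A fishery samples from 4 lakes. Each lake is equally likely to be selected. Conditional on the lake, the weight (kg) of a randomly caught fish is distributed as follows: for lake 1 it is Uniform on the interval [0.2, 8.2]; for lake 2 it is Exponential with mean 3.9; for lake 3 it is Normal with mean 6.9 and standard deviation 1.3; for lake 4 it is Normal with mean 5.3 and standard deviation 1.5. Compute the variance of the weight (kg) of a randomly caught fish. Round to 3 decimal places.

Per component, 1: μ=4.2, E[X²]=22.9733; 2: μ=3.9, E[X²]=30.42; 3: μ=6.9, E[X²]=49.3; 4: μ=5.3, E[X²]=30.34.
E[X] = 0.25·4.2 + 0.25·3.9 + 0.25·6.9 + 0.25·5.3 = 5.075.
E[X²] = 0.25·22.9733 + 0.25·30.42 + 0.25·49.3 + 0.25·30.34 = 33.2583.
Var(X) = E[X²] − (E[X])² = 33.2583 − 25.7556 = 7.50271.

7.503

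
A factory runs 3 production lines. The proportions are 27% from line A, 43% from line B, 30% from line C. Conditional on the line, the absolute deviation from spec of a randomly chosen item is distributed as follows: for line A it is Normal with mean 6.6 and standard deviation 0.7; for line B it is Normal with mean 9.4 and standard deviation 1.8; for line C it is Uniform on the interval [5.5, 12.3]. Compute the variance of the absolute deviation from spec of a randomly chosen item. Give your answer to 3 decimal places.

4.052

Per component, A: μ=6.6, E[X²]=44.05; B: μ=9.4, E[X²]=91.6; C: μ=8.9, E[X²]=83.0633.
E[X] = 0.27·6.6 + 0.43·9.4 + 0.3·8.9 = 8.494.
E[X²] = 0.27·44.05 + 0.43·91.6 + 0.3·83.0633 = 76.2005.
Var(X) = E[X²] − (E[X])² = 76.2005 − 72.148 = 4.05246.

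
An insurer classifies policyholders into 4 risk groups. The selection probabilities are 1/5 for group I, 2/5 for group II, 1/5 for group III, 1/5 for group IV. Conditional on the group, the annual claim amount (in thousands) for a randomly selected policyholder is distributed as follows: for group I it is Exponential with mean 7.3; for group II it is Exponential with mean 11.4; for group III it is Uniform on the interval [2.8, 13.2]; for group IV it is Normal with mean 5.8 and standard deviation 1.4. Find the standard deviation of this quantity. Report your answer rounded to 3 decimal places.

Per component, I: μ=7.3, E[X²]=106.58; II: μ=11.4, E[X²]=259.92; III: μ=8, E[X²]=73.0133; IV: μ=5.8, E[X²]=35.6.
E[X] = 0.2·7.3 + 0.4·11.4 + 0.2·8 + 0.2·5.8 = 8.78.
E[X²] = 0.2·106.58 + 0.4·259.92 + 0.2·73.0133 + 0.2·35.6 = 147.007.
Var(X) = E[X²] − (E[X])² = 147.007 − 77.0884 = 69.9183.
SD(X) = √69.9183 = 8.36171.

8.362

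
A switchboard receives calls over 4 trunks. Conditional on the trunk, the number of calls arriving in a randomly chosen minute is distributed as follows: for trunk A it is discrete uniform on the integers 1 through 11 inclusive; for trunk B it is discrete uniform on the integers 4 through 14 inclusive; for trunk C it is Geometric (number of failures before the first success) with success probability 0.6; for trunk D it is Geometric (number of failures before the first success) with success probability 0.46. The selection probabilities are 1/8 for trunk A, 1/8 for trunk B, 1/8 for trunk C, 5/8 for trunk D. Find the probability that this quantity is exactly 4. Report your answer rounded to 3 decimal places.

0.049

Conditional on each trunk, P(X = 4): A: 0.0909091; B: 0.0909091; C: 0.01536; D: 0.0391141.
By total probability, P(X = 4) = 0.125·0.0909091 + 0.125·0.0909091 + 0.125·0.01536 + 0.625·0.0391141 = 0.0490936.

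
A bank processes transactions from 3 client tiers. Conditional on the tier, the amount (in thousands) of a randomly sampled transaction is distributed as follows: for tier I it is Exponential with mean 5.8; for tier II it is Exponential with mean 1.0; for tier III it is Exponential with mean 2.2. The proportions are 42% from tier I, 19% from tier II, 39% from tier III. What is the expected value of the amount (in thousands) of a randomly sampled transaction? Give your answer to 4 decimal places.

Component means — I: 5.8; II: 1; III: 2.2.
E[X] = 0.42·5.8 + 0.19·1 + 0.39·2.2 = 3.484.

3.4840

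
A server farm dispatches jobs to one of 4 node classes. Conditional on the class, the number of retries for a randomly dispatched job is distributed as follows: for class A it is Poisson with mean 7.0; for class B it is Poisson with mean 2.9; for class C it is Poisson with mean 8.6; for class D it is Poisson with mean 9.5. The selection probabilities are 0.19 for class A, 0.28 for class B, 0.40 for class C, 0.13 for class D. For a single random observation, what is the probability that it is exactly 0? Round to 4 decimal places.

Conditional on each class, P(X = 0): A: 0.000911882; B: 0.0550232; C: 0.000184106; D: 7.48518e-05.
By total probability, P(X = 0) = 0.19·0.000911882 + 0.28·0.0550232 + 0.4·0.000184106 + 0.13·7.48518e-05 = 0.0156631.

0.0157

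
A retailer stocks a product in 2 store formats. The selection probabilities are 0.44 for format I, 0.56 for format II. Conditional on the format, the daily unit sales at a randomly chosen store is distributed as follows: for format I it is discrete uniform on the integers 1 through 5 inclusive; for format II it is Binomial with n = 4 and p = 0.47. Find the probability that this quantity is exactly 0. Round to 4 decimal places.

0.0442

Conditional on each format, P(X = 0): I: 0; II: 0.0789048.
By total probability, P(X = 0) = 0.44·0 + 0.56·0.0789048 = 0.0441867.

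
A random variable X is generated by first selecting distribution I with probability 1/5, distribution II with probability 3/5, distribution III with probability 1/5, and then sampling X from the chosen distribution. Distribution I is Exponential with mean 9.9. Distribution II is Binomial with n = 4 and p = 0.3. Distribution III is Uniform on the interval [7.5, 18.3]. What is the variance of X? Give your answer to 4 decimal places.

Per component, I: μ=9.9, E[X²]=196.02; II: μ=1.2, E[X²]=2.28; III: μ=12.9, E[X²]=176.13.
E[X] = 0.2·9.9 + 0.6·1.2 + 0.2·12.9 = 5.28.
E[X²] = 0.2·196.02 + 0.6·2.28 + 0.2·176.13 = 75.798.
Var(X) = E[X²] − (E[X])² = 75.798 − 27.8784 = 47.9196.

47.9196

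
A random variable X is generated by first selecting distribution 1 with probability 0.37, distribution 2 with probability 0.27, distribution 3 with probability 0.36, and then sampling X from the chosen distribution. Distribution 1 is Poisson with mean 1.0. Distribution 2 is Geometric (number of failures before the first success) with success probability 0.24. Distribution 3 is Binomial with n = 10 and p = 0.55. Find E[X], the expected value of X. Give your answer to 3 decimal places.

Component means — 1: 1; 2: 3.16667; 3: 5.5.
E[X] = 0.37·1 + 0.27·3.16667 + 0.36·5.5 = 3.205.

3.205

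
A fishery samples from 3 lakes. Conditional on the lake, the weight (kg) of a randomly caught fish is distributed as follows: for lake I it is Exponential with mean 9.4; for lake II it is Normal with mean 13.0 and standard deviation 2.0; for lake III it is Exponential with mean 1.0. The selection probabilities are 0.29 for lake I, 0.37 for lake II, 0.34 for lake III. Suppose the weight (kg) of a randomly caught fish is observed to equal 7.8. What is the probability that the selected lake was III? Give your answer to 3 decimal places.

0.009

Likelihoods f(7.8 | ·): I: 0.0463981; II: 0.00679148; III: 0.000409735.
Posterior ∝ prior × likelihood. Numerator for III: 0.34·0.000409735 = 0.00013931.
Normalizing constant: 0.29·0.0463981 + 0.37·0.00679148 + 0.34·0.000409735 = 0.0161076.
P(III | observation) = 0.00013931 / 0.0161076 = 0.0086487.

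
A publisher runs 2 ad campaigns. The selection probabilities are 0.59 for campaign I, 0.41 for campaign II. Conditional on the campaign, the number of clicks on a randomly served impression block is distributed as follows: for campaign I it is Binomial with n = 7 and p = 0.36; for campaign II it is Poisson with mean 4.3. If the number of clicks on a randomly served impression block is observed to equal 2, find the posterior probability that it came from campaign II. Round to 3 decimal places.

0.230

Likelihoods P(X=2 | ·): I: 0.29223; II: 0.125441.
Posterior ∝ prior × likelihood. Numerator for II: 0.41·0.125441 = 0.0514309.
Normalizing constant: 0.59·0.29223 + 0.41·0.125441 = 0.223846.
P(II | observation) = 0.0514309 / 0.223846 = 0.22976.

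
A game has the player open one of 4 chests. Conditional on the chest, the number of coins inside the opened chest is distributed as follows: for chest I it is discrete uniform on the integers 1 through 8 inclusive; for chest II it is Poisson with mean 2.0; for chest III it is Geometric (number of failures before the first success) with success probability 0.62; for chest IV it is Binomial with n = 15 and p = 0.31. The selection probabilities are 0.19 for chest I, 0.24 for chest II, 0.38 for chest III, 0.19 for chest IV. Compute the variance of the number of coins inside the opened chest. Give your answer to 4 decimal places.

5.5119

Per component, I: μ=4.5, E[X²]=25.5; II: μ=2, E[X²]=6; III: μ=0.612903, E[X²]=1.3642; IV: μ=4.65, E[X²]=24.831.
E[X] = 0.19·4.5 + 0.24·2 + 0.38·0.612903 + 0.19·4.65 = 2.4514.
E[X²] = 0.19·25.5 + 0.24·6 + 0.38·1.3642 + 0.19·24.831 = 11.5213.
Var(X) = E[X²] − (E[X])² = 11.5213 − 6.00938 = 5.51191.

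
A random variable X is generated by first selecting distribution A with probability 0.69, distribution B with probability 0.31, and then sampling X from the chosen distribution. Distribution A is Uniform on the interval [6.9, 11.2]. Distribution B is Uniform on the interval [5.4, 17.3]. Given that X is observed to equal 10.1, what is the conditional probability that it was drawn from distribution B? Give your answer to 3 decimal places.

Likelihoods f(10.1 | ·): A: 0.232558; B: 0.0840336.
Posterior ∝ prior × likelihood. Numerator for B: 0.31·0.0840336 = 0.0260504.
Normalizing constant: 0.69·0.232558 + 0.31·0.0840336 = 0.186516.
P(B | observation) = 0.0260504 / 0.186516 = 0.139669.

0.140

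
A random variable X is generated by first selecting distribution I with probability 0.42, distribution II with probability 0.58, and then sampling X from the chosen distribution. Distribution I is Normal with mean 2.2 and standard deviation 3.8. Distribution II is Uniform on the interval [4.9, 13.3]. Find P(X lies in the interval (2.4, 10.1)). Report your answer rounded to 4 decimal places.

Conditional on each component, P(2.4 < X < 10.1): I: 0.460202; II: 0.619048.
By total probability, P(2.4 < X < 10.1) = 0.42·0.460202 + 0.58·0.619048 = 0.552332.

0.5523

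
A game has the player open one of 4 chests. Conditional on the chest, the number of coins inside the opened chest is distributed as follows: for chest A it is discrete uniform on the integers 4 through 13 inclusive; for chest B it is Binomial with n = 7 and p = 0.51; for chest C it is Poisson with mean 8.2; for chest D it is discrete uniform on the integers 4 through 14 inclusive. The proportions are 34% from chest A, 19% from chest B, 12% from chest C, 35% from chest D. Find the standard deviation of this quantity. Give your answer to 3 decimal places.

3.421

Per component, A: μ=8.5, E[X²]=80.5; B: μ=3.57, E[X²]=14.4942; C: μ=8.2, E[X²]=75.44; D: μ=9, E[X²]=91.
E[X] = 0.34·8.5 + 0.19·3.57 + 0.12·8.2 + 0.35·9 = 7.7023.
E[X²] = 0.34·80.5 + 0.19·14.4942 + 0.12·75.44 + 0.35·91 = 71.0267.
Var(X) = E[X²] − (E[X])² = 71.0267 − 59.3254 = 11.7013.
SD(X) = √11.7013 = 3.42071.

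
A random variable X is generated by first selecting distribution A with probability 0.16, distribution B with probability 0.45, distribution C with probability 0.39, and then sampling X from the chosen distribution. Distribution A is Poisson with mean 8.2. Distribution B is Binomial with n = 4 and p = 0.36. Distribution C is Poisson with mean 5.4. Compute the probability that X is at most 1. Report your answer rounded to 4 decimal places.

Conditional on each component, P(X ≤ 1): A: 0.00252681; B: 0.54526; C: 0.0289061.
By total probability, P(X ≤ 1) = 0.16·0.00252681 + 0.45·0.54526 + 0.39·0.0289061 = 0.257044.

0.2570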